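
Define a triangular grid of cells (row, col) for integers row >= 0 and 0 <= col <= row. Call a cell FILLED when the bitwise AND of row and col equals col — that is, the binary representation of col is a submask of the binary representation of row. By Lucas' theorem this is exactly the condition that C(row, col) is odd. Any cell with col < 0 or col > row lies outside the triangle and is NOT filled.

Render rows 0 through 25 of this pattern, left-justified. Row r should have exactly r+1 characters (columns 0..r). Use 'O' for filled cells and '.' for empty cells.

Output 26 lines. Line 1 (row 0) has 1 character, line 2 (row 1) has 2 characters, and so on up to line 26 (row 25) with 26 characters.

r0=0: O
r1=1: OO
r2=10: O.O
r3=11: OOOO
r4=100: O...O
r5=101: OO..OO
r6=110: O.O.O.O
r7=111: OOOOOOOO
r8=1000: O.......O
r9=1001: OO......OO
r10=1010: O.O.....O.O
r11=1011: OOOO....OOOO
r12=1100: O...O...O...O
r13=1101: OO..OO..OO..OO
r14=1110: O.O.O.O.O.O.O.O
r15=1111: OOOOOOOOOOOOOOOO
r16=10000: O...............O
r17=10001: OO..............OO
r18=10010: O.O.............O.O
r19=10011: OOOO............OOOO
r20=10100: O...O...........O...O
r21=10101: OO..OO..........OO..OO
r22=10110: O.O.O.O.........O.O.O.O
r23=10111: OOOOOOOO........OOOOOOOO
r24=11000: O.......O.......O.......O
r25=11001: OO......OO......OO......OO

Answer: O
OO
O.O
OOOO
O...O
OO..OO
O.O.O.O
OOOOOOOO
O.......O
OO......OO
O.O.....O.O
OOOO....OOOO
O...O...O...O
OO..OO..OO..OO
O.O.O.O.O.O.O.O
OOOOOOOOOOOOOOOO
O...............O
OO..............OO
O.O.............O.O
OOOO............OOOO
O...O...........O...O
OO..OO..........OO..OO
O.O.O.O.........O.O.O.O
OOOOOOOO........OOOOOOOO
O.......O.......O.......O
OO......OO......OO......OO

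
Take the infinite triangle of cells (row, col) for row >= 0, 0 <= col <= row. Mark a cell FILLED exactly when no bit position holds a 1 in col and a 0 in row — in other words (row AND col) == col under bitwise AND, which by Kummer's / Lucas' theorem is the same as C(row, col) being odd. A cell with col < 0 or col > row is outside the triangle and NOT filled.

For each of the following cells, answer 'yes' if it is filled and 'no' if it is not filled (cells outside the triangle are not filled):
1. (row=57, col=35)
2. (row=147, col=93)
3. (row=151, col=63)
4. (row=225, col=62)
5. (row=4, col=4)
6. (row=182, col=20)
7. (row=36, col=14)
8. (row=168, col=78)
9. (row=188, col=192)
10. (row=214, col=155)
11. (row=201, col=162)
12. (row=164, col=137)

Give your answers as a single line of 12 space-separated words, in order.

Answer: no no no no yes yes no no no no no no

Derivation:
(57,35): row=0b111001, col=0b100011, row AND col = 0b100001 = 33; 33 != 35 -> empty
(147,93): row=0b10010011, col=0b1011101, row AND col = 0b10001 = 17; 17 != 93 -> empty
(151,63): row=0b10010111, col=0b111111, row AND col = 0b10111 = 23; 23 != 63 -> empty
(225,62): row=0b11100001, col=0b111110, row AND col = 0b100000 = 32; 32 != 62 -> empty
(4,4): row=0b100, col=0b100, row AND col = 0b100 = 4; 4 == 4 -> filled
(182,20): row=0b10110110, col=0b10100, row AND col = 0b10100 = 20; 20 == 20 -> filled
(36,14): row=0b100100, col=0b1110, row AND col = 0b100 = 4; 4 != 14 -> empty
(168,78): row=0b10101000, col=0b1001110, row AND col = 0b1000 = 8; 8 != 78 -> empty
(188,192): col outside [0, 188] -> not filled
(214,155): row=0b11010110, col=0b10011011, row AND col = 0b10010010 = 146; 146 != 155 -> empty
(201,162): row=0b11001001, col=0b10100010, row AND col = 0b10000000 = 128; 128 != 162 -> empty
(164,137): row=0b10100100, col=0b10001001, row AND col = 0b10000000 = 128; 128 != 137 -> empty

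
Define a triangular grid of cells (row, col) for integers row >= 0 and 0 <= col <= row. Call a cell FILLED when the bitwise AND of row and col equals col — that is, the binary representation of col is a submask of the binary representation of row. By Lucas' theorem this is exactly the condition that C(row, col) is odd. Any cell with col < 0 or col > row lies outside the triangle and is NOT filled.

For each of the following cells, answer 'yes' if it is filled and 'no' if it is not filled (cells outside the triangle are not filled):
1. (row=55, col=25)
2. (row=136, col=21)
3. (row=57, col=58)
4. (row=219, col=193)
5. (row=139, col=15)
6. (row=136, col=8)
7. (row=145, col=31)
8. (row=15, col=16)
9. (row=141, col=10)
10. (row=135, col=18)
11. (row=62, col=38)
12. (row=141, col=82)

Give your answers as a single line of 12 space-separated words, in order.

(55,25): row=0b110111, col=0b11001, row AND col = 0b10001 = 17; 17 != 25 -> empty
(136,21): row=0b10001000, col=0b10101, row AND col = 0b0 = 0; 0 != 21 -> empty
(57,58): col outside [0, 57] -> not filled
(219,193): row=0b11011011, col=0b11000001, row AND col = 0b11000001 = 193; 193 == 193 -> filled
(139,15): row=0b10001011, col=0b1111, row AND col = 0b1011 = 11; 11 != 15 -> empty
(136,8): row=0b10001000, col=0b1000, row AND col = 0b1000 = 8; 8 == 8 -> filled
(145,31): row=0b10010001, col=0b11111, row AND col = 0b10001 = 17; 17 != 31 -> empty
(15,16): col outside [0, 15] -> not filled
(141,10): row=0b10001101, col=0b1010, row AND col = 0b1000 = 8; 8 != 10 -> empty
(135,18): row=0b10000111, col=0b10010, row AND col = 0b10 = 2; 2 != 18 -> empty
(62,38): row=0b111110, col=0b100110, row AND col = 0b100110 = 38; 38 == 38 -> filled
(141,82): row=0b10001101, col=0b1010010, row AND col = 0b0 = 0; 0 != 82 -> empty

Answer: no no no yes no yes no no no no yes no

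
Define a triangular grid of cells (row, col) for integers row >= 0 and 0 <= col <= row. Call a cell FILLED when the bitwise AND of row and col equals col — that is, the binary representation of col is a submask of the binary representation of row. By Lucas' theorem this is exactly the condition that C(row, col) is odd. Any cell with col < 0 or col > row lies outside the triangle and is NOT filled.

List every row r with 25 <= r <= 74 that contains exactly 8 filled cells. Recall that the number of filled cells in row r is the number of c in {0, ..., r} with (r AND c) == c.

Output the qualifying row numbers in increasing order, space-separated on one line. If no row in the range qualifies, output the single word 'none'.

Row r has 2^popcount(r) filled cells, so we need popcount(r) = log2(8) = 3.
Scan r = 25..74 and keep those with exactly 3 one-bits:
r=25=11001 popcount=3 -> KEEP
r=26=11010 popcount=3 -> KEEP
r=27=11011 popcount=4 -> skip
r=28=11100 popcount=3 -> KEEP
r=29=11101 popcount=4 -> skip
r=30=11110 popcount=4 -> skip
r=31=11111 popcount=5 -> skip
r=32=100000 popcount=1 -> skip
r=33=100001 popcount=2 -> skip
r=34=100010 popcount=2 -> skip
r=35=100011 popcount=3 -> KEEP
r=36=100100 popcount=2 -> skip
r=37=100101 popcount=3 -> KEEP
r=38=100110 popcount=3 -> KEEP
r=39=100111 popcount=4 -> skip
r=40=101000 popcount=2 -> skip
r=41=101001 popcount=3 -> KEEP
r=42=101010 popcount=3 -> KEEP
r=43=101011 popcount=4 -> skip
r=44=101100 popcount=3 -> KEEP
r=45=101101 popcount=4 -> skip
r=46=101110 popcount=4 -> skip
r=47=101111 popcount=5 -> skip
r=48=110000 popcount=2 -> skip
r=49=110001 popcount=3 -> KEEP
r=50=110010 popcount=3 -> KEEP
r=51=110011 popcount=4 -> skip
r=52=110100 popcount=3 -> KEEP
r=53=110101 popcount=4 -> skip
r=54=110110 popcount=4 -> skip
r=55=110111 popcount=5 -> skip
r=56=111000 popcount=3 -> KEEP
r=57=111001 popcount=4 -> skip
r=58=111010 popcount=4 -> skip
r=59=111011 popcount=5 -> skip
r=60=111100 popcount=4 -> skip
r=61=111101 popcount=5 -> skip
r=62=111110 popcount=5 -> skip
r=63=111111 popcount=6 -> skip
r=64=1000000 popcount=1 -> skip
r=65=1000001 popcount=2 -> skip
r=66=1000010 popcount=2 -> skip
r=67=1000011 popcount=3 -> KEEP
r=68=1000100 popcount=2 -> skip
r=69=1000101 popcount=3 -> KEEP
r=70=1000110 popcount=3 -> KEEP
r=71=1000111 popcount=4 -> skip
r=72=1001000 popcount=2 -> skip
r=73=1001001 popcount=3 -> KEEP
r=74=1001010 popcount=3 -> KEEP
Kept rows: 25 26 28 35 37 38 41 42 44 49 50 52 56 67 69 70 73 74

Answer: 25 26 28 35 37 38 41 42 44 49 50 52 56 67 69 70 73 74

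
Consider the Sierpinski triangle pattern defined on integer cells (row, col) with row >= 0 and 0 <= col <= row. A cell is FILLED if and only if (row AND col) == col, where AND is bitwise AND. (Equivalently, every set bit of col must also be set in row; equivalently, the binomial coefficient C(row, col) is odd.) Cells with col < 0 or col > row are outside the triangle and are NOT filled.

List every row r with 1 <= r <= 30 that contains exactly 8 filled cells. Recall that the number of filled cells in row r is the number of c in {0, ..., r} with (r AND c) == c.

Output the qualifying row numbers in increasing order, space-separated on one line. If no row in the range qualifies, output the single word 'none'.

Answer: 7 11 13 14 19 21 22 25 26 28

Derivation:
Row r has 2^popcount(r) filled cells, so we need popcount(r) = log2(8) = 3.
Scan r = 1..30 and keep those with exactly 3 one-bits:
r=1=1 popcount=1 -> skip
r=2=10 popcount=1 -> skip
r=3=11 popcount=2 -> skip
r=4=100 popcount=1 -> skip
r=5=101 popcount=2 -> skip
r=6=110 popcount=2 -> skip
r=7=111 popcount=3 -> KEEP
r=8=1000 popcount=1 -> skip
r=9=1001 popcount=2 -> skip
r=10=1010 popcount=2 -> skip
r=11=1011 popcount=3 -> KEEP
r=12=1100 popcount=2 -> skip
r=13=1101 popcount=3 -> KEEP
r=14=1110 popcount=3 -> KEEP
r=15=1111 popcount=4 -> skip
r=16=10000 popcount=1 -> skip
r=17=10001 popcount=2 -> skip
r=18=10010 popcount=2 -> skip
r=19=10011 popcount=3 -> KEEP
r=20=10100 popcount=2 -> skip
r=21=10101 popcount=3 -> KEEP
r=22=10110 popcount=3 -> KEEP
r=23=10111 popcount=4 -> skip
r=24=11000 popcount=2 -> skip
r=25=11001 popcount=3 -> KEEP
r=26=11010 popcount=3 -> KEEP
r=27=11011 popcount=4 -> skip
r=28=11100 popcount=3 -> KEEP
r=29=11101 popcount=4 -> skip
r=30=11110 popcount=4 -> skip
Kept rows: 7 11 13 14 19 21 22 25 26 28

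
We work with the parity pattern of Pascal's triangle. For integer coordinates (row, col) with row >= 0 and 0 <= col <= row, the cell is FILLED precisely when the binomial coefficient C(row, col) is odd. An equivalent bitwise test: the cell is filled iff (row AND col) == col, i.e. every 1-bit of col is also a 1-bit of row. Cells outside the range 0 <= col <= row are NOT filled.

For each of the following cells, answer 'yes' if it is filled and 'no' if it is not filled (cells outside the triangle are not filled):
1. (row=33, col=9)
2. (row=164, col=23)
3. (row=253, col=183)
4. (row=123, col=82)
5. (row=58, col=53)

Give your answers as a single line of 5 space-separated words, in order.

(33,9): row=0b100001, col=0b1001, row AND col = 0b1 = 1; 1 != 9 -> empty
(164,23): row=0b10100100, col=0b10111, row AND col = 0b100 = 4; 4 != 23 -> empty
(253,183): row=0b11111101, col=0b10110111, row AND col = 0b10110101 = 181; 181 != 183 -> empty
(123,82): row=0b1111011, col=0b1010010, row AND col = 0b1010010 = 82; 82 == 82 -> filled
(58,53): row=0b111010, col=0b110101, row AND col = 0b110000 = 48; 48 != 53 -> empty

Answer: no no no yes no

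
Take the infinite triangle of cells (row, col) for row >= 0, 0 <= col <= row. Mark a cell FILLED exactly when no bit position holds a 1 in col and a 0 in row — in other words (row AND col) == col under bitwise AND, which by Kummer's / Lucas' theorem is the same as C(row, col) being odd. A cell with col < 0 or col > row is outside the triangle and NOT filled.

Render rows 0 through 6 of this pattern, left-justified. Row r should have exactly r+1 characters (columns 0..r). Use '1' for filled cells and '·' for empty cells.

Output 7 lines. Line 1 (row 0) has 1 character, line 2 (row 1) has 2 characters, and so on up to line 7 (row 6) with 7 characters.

r0=0: 1
r1=1: 11
r2=10: 1·1
r3=11: 1111
r4=100: 1···1
r5=101: 11··11
r6=110: 1·1·1·1

Answer: 1
11
1·1
1111
1···1
11··11
1·1·1·1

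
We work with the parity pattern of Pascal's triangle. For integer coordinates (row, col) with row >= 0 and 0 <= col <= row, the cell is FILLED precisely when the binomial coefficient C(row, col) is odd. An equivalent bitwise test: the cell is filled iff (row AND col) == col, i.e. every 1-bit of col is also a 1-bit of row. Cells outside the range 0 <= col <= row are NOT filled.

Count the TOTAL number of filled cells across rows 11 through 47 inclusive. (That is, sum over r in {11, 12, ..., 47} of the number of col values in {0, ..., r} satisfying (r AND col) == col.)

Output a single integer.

r11=1011 pc3: +8 =8
r12=1100 pc2: +4 =12
r13=1101 pc3: +8 =20
r14=1110 pc3: +8 =28
r15=1111 pc4: +16 =44
r16=10000 pc1: +2 =46
r17=10001 pc2: +4 =50
r18=10010 pc2: +4 =54
r19=10011 pc3: +8 =62
r20=10100 pc2: +4 =66
r21=10101 pc3: +8 =74
r22=10110 pc3: +8 =82
r23=10111 pc4: +16 =98
r24=11000 pc2: +4 =102
r25=11001 pc3: +8 =110
r26=11010 pc3: +8 =118
r27=11011 pc4: +16 =134
r28=11100 pc3: +8 =142
r29=11101 pc4: +16 =158
r30=11110 pc4: +16 =174
r31=11111 pc5: +32 =206
r32=100000 pc1: +2 =208
r33=100001 pc2: +4 =212
r34=100010 pc2: +4 =216
r35=100011 pc3: +8 =224
r36=100100 pc2: +4 =228
r37=100101 pc3: +8 =236
r38=100110 pc3: +8 =244
r39=100111 pc4: +16 =260
r40=101000 pc2: +4 =264
r41=101001 pc3: +8 =272
r42=101010 pc3: +8 =280
r43=101011 pc4: +16 =296
r44=101100 pc3: +8 =304
r45=101101 pc4: +16 =320
r46=101110 pc4: +16 =336
r47=101111 pc5: +32 =368

Answer: 368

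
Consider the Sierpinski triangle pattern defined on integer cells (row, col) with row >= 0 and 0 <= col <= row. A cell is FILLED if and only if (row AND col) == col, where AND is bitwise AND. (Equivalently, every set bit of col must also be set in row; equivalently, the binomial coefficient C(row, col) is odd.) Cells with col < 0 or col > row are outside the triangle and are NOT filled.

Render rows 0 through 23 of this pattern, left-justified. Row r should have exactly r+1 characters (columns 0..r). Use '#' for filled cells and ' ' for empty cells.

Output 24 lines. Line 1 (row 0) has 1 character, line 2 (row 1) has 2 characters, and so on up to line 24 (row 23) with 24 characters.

r0=0: #
r1=1: ##
r2=10: # #
r3=11: ####
r4=100: #   #
r5=101: ##  ##
r6=110: # # # #
r7=111: ########
r8=1000: #       #
r9=1001: ##      ##
r10=1010: # #     # #
r11=1011: ####    ####
r12=1100: #   #   #   #
r13=1101: ##  ##  ##  ##
r14=1110: # # # # # # # #
r15=1111: ################
r16=10000: #               #
r17=10001: ##              ##
r18=10010: # #             # #
r19=10011: ####            ####
r20=10100: #   #           #   #
r21=10101: ##  ##          ##  ##
r22=10110: # # # #         # # # #
r23=10111: ########        ########

Answer: #
##
# #
####
#   #
##  ##
# # # #
########
#       #
##      ##
# #     # #
####    ####
#   #   #   #
##  ##  ##  ##
# # # # # # # #
################
#               #
##              ##
# #             # #
####            ####
#   #           #   #
##  ##          ##  ##
# # # #         # # # #
########        ########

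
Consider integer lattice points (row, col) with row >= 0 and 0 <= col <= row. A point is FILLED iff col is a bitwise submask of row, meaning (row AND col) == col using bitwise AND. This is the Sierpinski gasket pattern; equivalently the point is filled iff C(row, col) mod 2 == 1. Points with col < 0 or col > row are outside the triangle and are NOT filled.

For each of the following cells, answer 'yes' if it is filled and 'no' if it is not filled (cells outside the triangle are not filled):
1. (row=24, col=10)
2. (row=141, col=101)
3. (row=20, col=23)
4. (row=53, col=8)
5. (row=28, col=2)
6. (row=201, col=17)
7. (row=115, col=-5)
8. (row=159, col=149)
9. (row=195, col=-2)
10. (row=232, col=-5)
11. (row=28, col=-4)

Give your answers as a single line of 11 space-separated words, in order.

Answer: no no no no no no no yes no no no

Derivation:
(24,10): row=0b11000, col=0b1010, row AND col = 0b1000 = 8; 8 != 10 -> empty
(141,101): row=0b10001101, col=0b1100101, row AND col = 0b101 = 5; 5 != 101 -> empty
(20,23): col outside [0, 20] -> not filled
(53,8): row=0b110101, col=0b1000, row AND col = 0b0 = 0; 0 != 8 -> empty
(28,2): row=0b11100, col=0b10, row AND col = 0b0 = 0; 0 != 2 -> empty
(201,17): row=0b11001001, col=0b10001, row AND col = 0b1 = 1; 1 != 17 -> empty
(115,-5): col outside [0, 115] -> not filled
(159,149): row=0b10011111, col=0b10010101, row AND col = 0b10010101 = 149; 149 == 149 -> filled
(195,-2): col outside [0, 195] -> not filled
(232,-5): col outside [0, 232] -> not filled
(28,-4): col outside [0, 28] -> not filled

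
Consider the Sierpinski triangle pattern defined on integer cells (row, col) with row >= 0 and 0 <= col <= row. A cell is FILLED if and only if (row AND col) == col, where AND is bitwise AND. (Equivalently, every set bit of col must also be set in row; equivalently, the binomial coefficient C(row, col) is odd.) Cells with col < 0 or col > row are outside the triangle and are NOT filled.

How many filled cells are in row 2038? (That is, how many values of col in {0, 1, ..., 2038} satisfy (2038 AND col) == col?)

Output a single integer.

2038 in binary = 11111110110
popcount(2038) = number of 1-bits in 11111110110 = 9
A col c satisfies (2038 AND c) == c iff every set bit of c is also set in 2038; each of the 9 set bits of 2038 can independently be on or off in c.
count = 2^9 = 512

Answer: 512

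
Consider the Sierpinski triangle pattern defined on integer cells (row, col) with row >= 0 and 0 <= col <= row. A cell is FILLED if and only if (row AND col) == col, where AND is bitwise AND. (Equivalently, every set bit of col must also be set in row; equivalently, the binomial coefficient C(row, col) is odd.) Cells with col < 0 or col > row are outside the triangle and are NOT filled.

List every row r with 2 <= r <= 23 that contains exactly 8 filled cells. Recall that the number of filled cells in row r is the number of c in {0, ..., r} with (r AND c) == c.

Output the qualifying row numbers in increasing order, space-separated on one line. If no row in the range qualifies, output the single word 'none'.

Row r has 2^popcount(r) filled cells, so we need popcount(r) = log2(8) = 3.
Scan r = 2..23 and keep those with exactly 3 one-bits:
r=2=10 popcount=1 -> skip
r=3=11 popcount=2 -> skip
r=4=100 popcount=1 -> skip
r=5=101 popcount=2 -> skip
r=6=110 popcount=2 -> skip
r=7=111 popcount=3 -> KEEP
r=8=1000 popcount=1 -> skip
r=9=1001 popcount=2 -> skip
r=10=1010 popcount=2 -> skip
r=11=1011 popcount=3 -> KEEP
r=12=1100 popcount=2 -> skip
r=13=1101 popcount=3 -> KEEP
r=14=1110 popcount=3 -> KEEP
r=15=1111 popcount=4 -> skip
r=16=10000 popcount=1 -> skip
r=17=10001 popcount=2 -> skip
r=18=10010 popcount=2 -> skip
r=19=10011 popcount=3 -> KEEP
r=20=10100 popcount=2 -> skip
r=21=10101 popcount=3 -> KEEP
r=22=10110 popcount=3 -> KEEP
r=23=10111 popcount=4 -> skip
Kept rows: 7 11 13 14 19 21 22

Answer: 7 11 13 14 19 21 22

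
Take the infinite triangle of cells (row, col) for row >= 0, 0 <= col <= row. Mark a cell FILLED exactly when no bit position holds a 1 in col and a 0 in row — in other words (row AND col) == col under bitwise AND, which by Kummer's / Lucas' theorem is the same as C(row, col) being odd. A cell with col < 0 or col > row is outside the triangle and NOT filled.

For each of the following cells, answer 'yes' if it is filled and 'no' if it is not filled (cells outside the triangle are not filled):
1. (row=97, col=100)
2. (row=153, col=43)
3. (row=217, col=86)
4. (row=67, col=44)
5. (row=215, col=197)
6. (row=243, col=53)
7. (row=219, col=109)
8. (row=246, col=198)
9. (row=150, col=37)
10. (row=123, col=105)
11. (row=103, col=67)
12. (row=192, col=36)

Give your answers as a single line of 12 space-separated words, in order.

(97,100): col outside [0, 97] -> not filled
(153,43): row=0b10011001, col=0b101011, row AND col = 0b1001 = 9; 9 != 43 -> empty
(217,86): row=0b11011001, col=0b1010110, row AND col = 0b1010000 = 80; 80 != 86 -> empty
(67,44): row=0b1000011, col=0b101100, row AND col = 0b0 = 0; 0 != 44 -> empty
(215,197): row=0b11010111, col=0b11000101, row AND col = 0b11000101 = 197; 197 == 197 -> filled
(243,53): row=0b11110011, col=0b110101, row AND col = 0b110001 = 49; 49 != 53 -> empty
(219,109): row=0b11011011, col=0b1101101, row AND col = 0b1001001 = 73; 73 != 109 -> empty
(246,198): row=0b11110110, col=0b11000110, row AND col = 0b11000110 = 198; 198 == 198 -> filled
(150,37): row=0b10010110, col=0b100101, row AND col = 0b100 = 4; 4 != 37 -> empty
(123,105): row=0b1111011, col=0b1101001, row AND col = 0b1101001 = 105; 105 == 105 -> filled
(103,67): row=0b1100111, col=0b1000011, row AND col = 0b1000011 = 67; 67 == 67 -> filled
(192,36): row=0b11000000, col=0b100100, row AND col = 0b0 = 0; 0 != 36 -> empty

Answer: no no no no yes no no yes no yes yes no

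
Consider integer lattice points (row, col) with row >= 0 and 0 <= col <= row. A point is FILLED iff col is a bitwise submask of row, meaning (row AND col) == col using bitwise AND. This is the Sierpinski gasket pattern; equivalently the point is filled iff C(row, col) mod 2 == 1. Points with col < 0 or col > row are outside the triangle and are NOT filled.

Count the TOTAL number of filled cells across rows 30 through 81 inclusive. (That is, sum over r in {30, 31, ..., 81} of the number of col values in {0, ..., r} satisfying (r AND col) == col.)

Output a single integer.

Answer: 708

Derivation:
r30=11110 pc4: +16 =16
r31=11111 pc5: +32 =48
r32=100000 pc1: +2 =50
r33=100001 pc2: +4 =54
r34=100010 pc2: +4 =58
r35=100011 pc3: +8 =66
r36=100100 pc2: +4 =70
r37=100101 pc3: +8 =78
r38=100110 pc3: +8 =86
r39=100111 pc4: +16 =102
r40=101000 pc2: +4 =106
r41=101001 pc3: +8 =114
r42=101010 pc3: +8 =122
r43=101011 pc4: +16 =138
r44=101100 pc3: +8 =146
r45=101101 pc4: +16 =162
r46=101110 pc4: +16 =178
r47=101111 pc5: +32 =210
r48=110000 pc2: +4 =214
r49=110001 pc3: +8 =222
r50=110010 pc3: +8 =230
r51=110011 pc4: +16 =246
r52=110100 pc3: +8 =254
r53=110101 pc4: +16 =270
r54=110110 pc4: +16 =286
r55=110111 pc5: +32 =318
r56=111000 pc3: +8 =326
r57=111001 pc4: +16 =342
r58=111010 pc4: +16 =358
r59=111011 pc5: +32 =390
r60=111100 pc4: +16 =406
r61=111101 pc5: +32 =438
r62=111110 pc5: +32 =470
r63=111111 pc6: +64 =534
r64=1000000 pc1: +2 =536
r65=1000001 pc2: +4 =540
r66=1000010 pc2: +4 =544
r67=1000011 pc3: +8 =552
r68=1000100 pc2: +4 =556
r69=1000101 pc3: +8 =564
r70=1000110 pc3: +8 =572
r71=1000111 pc4: +16 =588
r72=1001000 pc2: +4 =592
r73=1001001 pc3: +8 =600
r74=1001010 pc3: +8 =608
r75=1001011 pc4: +16 =624
r76=1001100 pc3: +8 =632
r77=1001101 pc4: +16 =648
r78=1001110 pc4: +16 =664
r79=1001111 pc5: +32 =696
r80=1010000 pc2: +4 =700
r81=1010001 pc3: +8 =708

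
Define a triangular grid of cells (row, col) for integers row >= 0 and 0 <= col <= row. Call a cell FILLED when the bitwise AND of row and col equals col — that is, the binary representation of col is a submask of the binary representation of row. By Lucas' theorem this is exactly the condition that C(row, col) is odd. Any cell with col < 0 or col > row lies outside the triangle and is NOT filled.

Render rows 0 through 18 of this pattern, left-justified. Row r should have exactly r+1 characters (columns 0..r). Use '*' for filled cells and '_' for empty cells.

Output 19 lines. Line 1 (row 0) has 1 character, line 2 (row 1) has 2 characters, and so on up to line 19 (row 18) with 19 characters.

r0=0: *
r1=1: **
r2=10: *_*
r3=11: ****
r4=100: *___*
r5=101: **__**
r6=110: *_*_*_*
r7=111: ********
r8=1000: *_______*
r9=1001: **______**
r10=1010: *_*_____*_*
r11=1011: ****____****
r12=1100: *___*___*___*
r13=1101: **__**__**__**
r14=1110: *_*_*_*_*_*_*_*
r15=1111: ****************
r16=10000: *_______________*
r17=10001: **______________**
r18=10010: *_*_____________*_*

Answer: *
**
*_*
****
*___*
**__**
*_*_*_*
********
*_______*
**______**
*_*_____*_*
****____****
*___*___*___*
**__**__**__**
*_*_*_*_*_*_*_*
****************
*_______________*
**______________**
*_*_____________*_*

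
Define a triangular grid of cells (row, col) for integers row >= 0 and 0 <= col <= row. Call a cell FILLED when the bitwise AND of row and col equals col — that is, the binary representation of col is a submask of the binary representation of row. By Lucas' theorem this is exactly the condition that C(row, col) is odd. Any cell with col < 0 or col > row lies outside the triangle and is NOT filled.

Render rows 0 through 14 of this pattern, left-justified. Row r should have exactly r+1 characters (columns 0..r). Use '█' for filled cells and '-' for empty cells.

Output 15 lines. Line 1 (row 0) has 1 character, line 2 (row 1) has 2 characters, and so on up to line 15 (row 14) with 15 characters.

r0=0: █
r1=1: ██
r2=10: █-█
r3=11: ████
r4=100: █---█
r5=101: ██--██
r6=110: █-█-█-█
r7=111: ████████
r8=1000: █-------█
r9=1001: ██------██
r10=1010: █-█-----█-█
r11=1011: ████----████
r12=1100: █---█---█---█
r13=1101: ██--██--██--██
r14=1110: █-█-█-█-█-█-█-█

Answer: █
██
█-█
████
█---█
██--██
█-█-█-█
████████
█-------█
██------██
█-█-----█-█
████----████
█---█---█---█
██--██--██--██
█-█-█-█-█-█-█-█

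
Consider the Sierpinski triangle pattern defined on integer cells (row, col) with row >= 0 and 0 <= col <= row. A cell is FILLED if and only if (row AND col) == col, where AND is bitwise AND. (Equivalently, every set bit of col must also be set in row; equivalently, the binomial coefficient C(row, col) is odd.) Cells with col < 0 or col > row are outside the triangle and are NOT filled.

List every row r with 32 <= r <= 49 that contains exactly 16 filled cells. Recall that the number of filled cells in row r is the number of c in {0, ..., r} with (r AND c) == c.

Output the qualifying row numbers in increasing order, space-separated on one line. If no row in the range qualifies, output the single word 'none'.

Row r has 2^popcount(r) filled cells, so we need popcount(r) = log2(16) = 4.
Scan r = 32..49 and keep those with exactly 4 one-bits:
r=32=100000 popcount=1 -> skip
r=33=100001 popcount=2 -> skip
r=34=100010 popcount=2 -> skip
r=35=100011 popcount=3 -> skip
r=36=100100 popcount=2 -> skip
r=37=100101 popcount=3 -> skip
r=38=100110 popcount=3 -> skip
r=39=100111 popcount=4 -> KEEP
r=40=101000 popcount=2 -> skip
r=41=101001 popcount=3 -> skip
r=42=101010 popcount=3 -> skip
r=43=101011 popcount=4 -> KEEP
r=44=101100 popcount=3 -> skip
r=45=101101 popcount=4 -> KEEP
r=46=101110 popcount=4 -> KEEP
r=47=101111 popcount=5 -> skip
r=48=110000 popcount=2 -> skip
r=49=110001 popcount=3 -> skip
Kept rows: 39 43 45 46

Answer: 39 43 45 46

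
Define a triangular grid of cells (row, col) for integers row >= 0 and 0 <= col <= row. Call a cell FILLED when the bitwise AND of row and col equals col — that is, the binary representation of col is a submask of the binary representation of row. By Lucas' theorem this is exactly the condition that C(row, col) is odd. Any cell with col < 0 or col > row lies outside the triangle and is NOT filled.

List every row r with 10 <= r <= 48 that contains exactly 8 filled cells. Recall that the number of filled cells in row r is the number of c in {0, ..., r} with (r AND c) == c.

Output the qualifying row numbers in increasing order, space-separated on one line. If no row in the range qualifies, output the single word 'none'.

Answer: 11 13 14 19 21 22 25 26 28 35 37 38 41 42 44

Derivation:
Row r has 2^popcount(r) filled cells, so we need popcount(r) = log2(8) = 3.
Scan r = 10..48 and keep those with exactly 3 one-bits:
r=10=1010 popcount=2 -> skip
r=11=1011 popcount=3 -> KEEP
r=12=1100 popcount=2 -> skip
r=13=1101 popcount=3 -> KEEP
r=14=1110 popcount=3 -> KEEP
r=15=1111 popcount=4 -> skip
r=16=10000 popcount=1 -> skip
r=17=10001 popcount=2 -> skip
r=18=10010 popcount=2 -> skip
r=19=10011 popcount=3 -> KEEP
r=20=10100 popcount=2 -> skip
r=21=10101 popcount=3 -> KEEP
r=22=10110 popcount=3 -> KEEP
r=23=10111 popcount=4 -> skip
r=24=11000 popcount=2 -> skip
r=25=11001 popcount=3 -> KEEP
r=26=11010 popcount=3 -> KEEP
r=27=11011 popcount=4 -> skip
r=28=11100 popcount=3 -> KEEP
r=29=11101 popcount=4 -> skip
r=30=11110 popcount=4 -> skip
r=31=11111 popcount=5 -> skip
r=32=100000 popcount=1 -> skip
r=33=100001 popcount=2 -> skip
r=34=100010 popcount=2 -> skip
r=35=100011 popcount=3 -> KEEP
r=36=100100 popcount=2 -> skip
r=37=100101 popcount=3 -> KEEP
r=38=100110 popcount=3 -> KEEP
r=39=100111 popcount=4 -> skip
r=40=101000 popcount=2 -> skip
r=41=101001 popcount=3 -> KEEP
r=42=101010 popcount=3 -> KEEP
r=43=101011 popcount=4 -> skip
r=44=101100 popcount=3 -> KEEP
r=45=101101 popcount=4 -> skip
r=46=101110 popcount=4 -> skip
r=47=101111 popcount=5 -> skip
r=48=110000 popcount=2 -> skip
Kept rows: 11 13 14 19 21 22 25 26 28 35 37 38 41 42 44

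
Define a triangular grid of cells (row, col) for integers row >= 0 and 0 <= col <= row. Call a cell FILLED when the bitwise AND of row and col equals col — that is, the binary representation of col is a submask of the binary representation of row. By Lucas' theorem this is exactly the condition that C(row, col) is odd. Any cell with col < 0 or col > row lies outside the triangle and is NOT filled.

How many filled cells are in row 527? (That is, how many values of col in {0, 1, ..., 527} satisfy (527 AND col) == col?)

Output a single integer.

527 in binary = 1000001111
popcount(527) = number of 1-bits in 1000001111 = 5
A col c satisfies (527 AND c) == c iff every set bit of c is also set in 527; each of the 5 set bits of 527 can independently be on or off in c.
count = 2^5 = 32

Answer: 32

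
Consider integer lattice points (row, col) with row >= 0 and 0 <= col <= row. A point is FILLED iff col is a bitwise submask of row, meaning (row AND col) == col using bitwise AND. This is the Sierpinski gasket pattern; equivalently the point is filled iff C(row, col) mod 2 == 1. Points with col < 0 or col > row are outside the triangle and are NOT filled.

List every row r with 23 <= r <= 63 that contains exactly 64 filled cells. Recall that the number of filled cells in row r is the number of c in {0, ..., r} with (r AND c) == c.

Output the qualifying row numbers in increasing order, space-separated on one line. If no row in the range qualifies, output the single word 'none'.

Row r has 2^popcount(r) filled cells, so we need popcount(r) = log2(64) = 6.
Scan r = 23..63 and keep those with exactly 6 one-bits:
r=23=10111 popcount=4 -> skip
r=24=11000 popcount=2 -> skip
r=25=11001 popcount=3 -> skip
r=26=11010 popcount=3 -> skip
r=27=11011 popcount=4 -> skip
r=28=11100 popcount=3 -> skip
r=29=11101 popcount=4 -> skip
r=30=11110 popcount=4 -> skip
r=31=11111 popcount=5 -> skip
r=32=100000 popcount=1 -> skip
r=33=100001 popcount=2 -> skip
r=34=100010 popcount=2 -> skip
r=35=100011 popcount=3 -> skip
r=36=100100 popcount=2 -> skip
r=37=100101 popcount=3 -> skip
r=38=100110 popcount=3 -> skip
r=39=100111 popcount=4 -> skip
r=40=101000 popcount=2 -> skip
r=41=101001 popcount=3 -> skip
r=42=101010 popcount=3 -> skip
r=43=101011 popcount=4 -> skip
r=44=101100 popcount=3 -> skip
r=45=101101 popcount=4 -> skip
r=46=101110 popcount=4 -> skip
r=47=101111 popcount=5 -> skip
r=48=110000 popcount=2 -> skip
r=49=110001 popcount=3 -> skip
r=50=110010 popcount=3 -> skip
r=51=110011 popcount=4 -> skip
r=52=110100 popcount=3 -> skip
r=53=110101 popcount=4 -> skip
r=54=110110 popcount=4 -> skip
r=55=110111 popcount=5 -> skip
r=56=111000 popcount=3 -> skip
r=57=111001 popcount=4 -> skip
r=58=111010 popcount=4 -> skip
r=59=111011 popcount=5 -> skip
r=60=111100 popcount=4 -> skip
r=61=111101 popcount=5 -> skip
r=62=111110 popcount=5 -> skip
r=63=111111 popcount=6 -> KEEP
Kept rows: 63

Answer: 63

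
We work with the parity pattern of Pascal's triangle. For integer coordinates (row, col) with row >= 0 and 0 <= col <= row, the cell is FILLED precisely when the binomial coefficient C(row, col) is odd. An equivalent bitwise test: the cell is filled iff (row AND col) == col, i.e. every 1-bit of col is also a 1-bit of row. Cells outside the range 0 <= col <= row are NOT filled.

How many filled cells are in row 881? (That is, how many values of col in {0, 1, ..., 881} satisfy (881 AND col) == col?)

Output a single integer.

881 in binary = 1101110001
popcount(881) = number of 1-bits in 1101110001 = 6
A col c satisfies (881 AND c) == c iff every set bit of c is also set in 881; each of the 6 set bits of 881 can independently be on or off in c.
count = 2^6 = 64

Answer: 64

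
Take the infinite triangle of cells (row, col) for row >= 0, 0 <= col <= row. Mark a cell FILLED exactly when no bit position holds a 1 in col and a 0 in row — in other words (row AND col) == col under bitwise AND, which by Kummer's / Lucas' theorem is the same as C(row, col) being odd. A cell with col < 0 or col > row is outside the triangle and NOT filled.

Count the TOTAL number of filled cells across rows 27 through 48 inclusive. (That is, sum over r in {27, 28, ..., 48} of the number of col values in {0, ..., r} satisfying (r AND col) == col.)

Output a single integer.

Answer: 254

Derivation:
r27=11011 pc4: +16 =16
r28=11100 pc3: +8 =24
r29=11101 pc4: +16 =40
r30=11110 pc4: +16 =56
r31=11111 pc5: +32 =88
r32=100000 pc1: +2 =90
r33=100001 pc2: +4 =94
r34=100010 pc2: +4 =98
r35=100011 pc3: +8 =106
r36=100100 pc2: +4 =110
r37=100101 pc3: +8 =118
r38=100110 pc3: +8 =126
r39=100111 pc4: +16 =142
r40=101000 pc2: +4 =146
r41=101001 pc3: +8 =154
r42=101010 pc3: +8 =162
r43=101011 pc4: +16 =178
r44=101100 pc3: +8 =186
r45=101101 pc4: +16 =202
r46=101110 pc4: +16 =218
r47=101111 pc5: +32 =250
r48=110000 pc2: +4 =254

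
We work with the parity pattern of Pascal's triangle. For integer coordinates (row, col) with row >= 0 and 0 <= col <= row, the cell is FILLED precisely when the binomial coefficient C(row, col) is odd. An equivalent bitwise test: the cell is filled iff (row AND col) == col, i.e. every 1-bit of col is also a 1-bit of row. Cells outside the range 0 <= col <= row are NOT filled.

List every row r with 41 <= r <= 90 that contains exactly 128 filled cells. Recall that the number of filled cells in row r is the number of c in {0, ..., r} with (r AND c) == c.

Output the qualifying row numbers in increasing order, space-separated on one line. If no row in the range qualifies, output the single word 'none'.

Row r has 2^popcount(r) filled cells, so we need popcount(r) = log2(128) = 7.
Scan r = 41..90 and keep those with exactly 7 one-bits:
r=41=101001 popcount=3 -> skip
r=42=101010 popcount=3 -> skip
r=43=101011 popcount=4 -> skip
r=44=101100 popcount=3 -> skip
r=45=101101 popcount=4 -> skip
r=46=101110 popcount=4 -> skip
r=47=101111 popcount=5 -> skip
r=48=110000 popcount=2 -> skip
r=49=110001 popcount=3 -> skip
r=50=110010 popcount=3 -> skip
r=51=110011 popcount=4 -> skip
r=52=110100 popcount=3 -> skip
r=53=110101 popcount=4 -> skip
r=54=110110 popcount=4 -> skip
r=55=110111 popcount=5 -> skip
r=56=111000 popcount=3 -> skip
r=57=111001 popcount=4 -> skip
r=58=111010 popcount=4 -> skip
r=59=111011 popcount=5 -> skip
r=60=111100 popcount=4 -> skip
r=61=111101 popcount=5 -> skip
r=62=111110 popcount=5 -> skip
r=63=111111 popcount=6 -> skip
r=64=1000000 popcount=1 -> skip
r=65=1000001 popcount=2 -> skip
r=66=1000010 popcount=2 -> skip
r=67=1000011 popcount=3 -> skip
r=68=1000100 popcount=2 -> skip
r=69=1000101 popcount=3 -> skip
r=70=1000110 popcount=3 -> skip
r=71=1000111 popcount=4 -> skip
r=72=1001000 popcount=2 -> skip
r=73=1001001 popcount=3 -> skip
r=74=1001010 popcount=3 -> skip
r=75=1001011 popcount=4 -> skip
r=76=1001100 popcount=3 -> skip
r=77=1001101 popcount=4 -> skip
r=78=1001110 popcount=4 -> skip
r=79=1001111 popcount=5 -> skip
r=80=1010000 popcount=2 -> skip
r=81=1010001 popcount=3 -> skip
r=82=1010010 popcount=3 -> skip
r=83=1010011 popcount=4 -> skip
r=84=1010100 popcount=3 -> skip
r=85=1010101 popcount=4 -> skip
r=86=1010110 popcount=4 -> skip
r=87=1010111 popcount=5 -> skip
r=88=1011000 popcount=3 -> skip
r=89=1011001 popcount=4 -> skip
r=90=1011010 popcount=4 -> skip
Kept rows: none

Answer: none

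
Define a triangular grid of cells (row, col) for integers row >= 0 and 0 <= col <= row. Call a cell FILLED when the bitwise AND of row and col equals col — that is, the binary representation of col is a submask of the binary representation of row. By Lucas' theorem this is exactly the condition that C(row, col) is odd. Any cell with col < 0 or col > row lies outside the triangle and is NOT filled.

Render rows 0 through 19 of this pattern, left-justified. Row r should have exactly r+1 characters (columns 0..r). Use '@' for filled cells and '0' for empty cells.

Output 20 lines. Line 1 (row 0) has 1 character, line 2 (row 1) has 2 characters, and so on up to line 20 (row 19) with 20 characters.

r0=0: @
r1=1: @@
r2=10: @0@
r3=11: @@@@
r4=100: @000@
r5=101: @@00@@
r6=110: @0@0@0@
r7=111: @@@@@@@@
r8=1000: @0000000@
r9=1001: @@000000@@
r10=1010: @0@00000@0@
r11=1011: @@@@0000@@@@
r12=1100: @000@000@000@
r13=1101: @@00@@00@@00@@
r14=1110: @0@0@0@0@0@0@0@
r15=1111: @@@@@@@@@@@@@@@@
r16=10000: @000000000000000@
r17=10001: @@00000000000000@@
r18=10010: @0@0000000000000@0@
r19=10011: @@@@000000000000@@@@

Answer: @
@@
@0@
@@@@
@000@
@@00@@
@0@0@0@
@@@@@@@@
@0000000@
@@000000@@
@0@00000@0@
@@@@0000@@@@
@000@000@000@
@@00@@00@@00@@
@0@0@0@0@0@0@0@
@@@@@@@@@@@@@@@@
@000000000000000@
@@00000000000000@@
@0@0000000000000@0@
@@@@000000000000@@@@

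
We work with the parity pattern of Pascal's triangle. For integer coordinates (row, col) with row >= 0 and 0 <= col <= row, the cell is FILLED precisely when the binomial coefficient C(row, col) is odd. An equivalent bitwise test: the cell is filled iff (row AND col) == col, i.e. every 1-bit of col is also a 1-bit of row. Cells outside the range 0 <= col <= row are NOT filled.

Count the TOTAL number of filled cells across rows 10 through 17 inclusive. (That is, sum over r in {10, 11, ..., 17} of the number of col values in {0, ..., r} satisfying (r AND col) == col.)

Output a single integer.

Answer: 54

Derivation:
r10=1010 pc2: +4 =4
r11=1011 pc3: +8 =12
r12=1100 pc2: +4 =16
r13=1101 pc3: +8 =24
r14=1110 pc3: +8 =32
r15=1111 pc4: +16 =48
r16=10000 pc1: +2 =50
r17=10001 pc2: +4 =54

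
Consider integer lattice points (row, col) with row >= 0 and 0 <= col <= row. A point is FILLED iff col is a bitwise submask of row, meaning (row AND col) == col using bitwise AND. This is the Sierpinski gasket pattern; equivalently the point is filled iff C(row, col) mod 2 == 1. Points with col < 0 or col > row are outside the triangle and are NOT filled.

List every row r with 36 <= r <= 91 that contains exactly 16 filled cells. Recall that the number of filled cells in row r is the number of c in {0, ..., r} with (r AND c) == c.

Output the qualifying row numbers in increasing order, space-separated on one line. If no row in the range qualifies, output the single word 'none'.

Answer: 39 43 45 46 51 53 54 57 58 60 71 75 77 78 83 85 86 89 90

Derivation:
Row r has 2^popcount(r) filled cells, so we need popcount(r) = log2(16) = 4.
Scan r = 36..91 and keep those with exactly 4 one-bits:
r=36=100100 popcount=2 -> skip
r=37=100101 popcount=3 -> skip
r=38=100110 popcount=3 -> skip
r=39=100111 popcount=4 -> KEEP
r=40=101000 popcount=2 -> skip
r=41=101001 popcount=3 -> skip
r=42=101010 popcount=3 -> skip
r=43=101011 popcount=4 -> KEEP
r=44=101100 popcount=3 -> skip
r=45=101101 popcount=4 -> KEEP
r=46=101110 popcount=4 -> KEEP
r=47=101111 popcount=5 -> skip
r=48=110000 popcount=2 -> skip
r=49=110001 popcount=3 -> skip
r=50=110010 popcount=3 -> skip
r=51=110011 popcount=4 -> KEEP
r=52=110100 popcount=3 -> skip
r=53=110101 popcount=4 -> KEEP
r=54=110110 popcount=4 -> KEEP
r=55=110111 popcount=5 -> skip
r=56=111000 popcount=3 -> skip
r=57=111001 popcount=4 -> KEEP
r=58=111010 popcount=4 -> KEEP
r=59=111011 popcount=5 -> skip
r=60=111100 popcount=4 -> KEEP
r=61=111101 popcount=5 -> skip
r=62=111110 popcount=5 -> skip
r=63=111111 popcount=6 -> skip
r=64=1000000 popcount=1 -> skip
r=65=1000001 popcount=2 -> skip
r=66=1000010 popcount=2 -> skip
r=67=1000011 popcount=3 -> skip
r=68=1000100 popcount=2 -> skip
r=69=1000101 popcount=3 -> skip
r=70=1000110 popcount=3 -> skip
r=71=1000111 popcount=4 -> KEEP
r=72=1001000 popcount=2 -> skip
r=73=1001001 popcount=3 -> skip
r=74=1001010 popcount=3 -> skip
r=75=1001011 popcount=4 -> KEEP
r=76=1001100 popcount=3 -> skip
r=77=1001101 popcount=4 -> KEEP
r=78=1001110 popcount=4 -> KEEP
r=79=1001111 popcount=5 -> skip
r=80=1010000 popcount=2 -> skip
r=81=1010001 popcount=3 -> skip
r=82=1010010 popcount=3 -> skip
r=83=1010011 popcount=4 -> KEEP
r=84=1010100 popcount=3 -> skip
r=85=1010101 popcount=4 -> KEEP
r=86=1010110 popcount=4 -> KEEP
r=87=1010111 popcount=5 -> skip
r=88=1011000 popcount=3 -> skip
r=89=1011001 popcount=4 -> KEEP
r=90=1011010 popcount=4 -> KEEP
r=91=1011011 popcount=5 -> skip
Kept rows: 39 43 45 46 51 53 54 57 58 60 71 75 77 78 83 85 86 89 90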